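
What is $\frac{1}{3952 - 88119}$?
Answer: $- \frac{1}{84167} \approx -1.1881 \cdot 10^{-5}$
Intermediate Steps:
$\frac{1}{3952 - 88119} = \frac{1}{-84167} = - \frac{1}{84167}$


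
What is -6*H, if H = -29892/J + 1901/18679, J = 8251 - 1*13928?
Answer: -3414867870/106040683 ≈ -32.203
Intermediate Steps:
J = -5677 (J = 8251 - 13928 = -5677)
H = 569144645/106040683 (H = -29892/(-5677) + 1901/18679 = -29892*(-1/5677) + 1901*(1/18679) = 29892/5677 + 1901/18679 = 569144645/106040683 ≈ 5.3672)
-6*H = -6*569144645/106040683 = -3414867870/106040683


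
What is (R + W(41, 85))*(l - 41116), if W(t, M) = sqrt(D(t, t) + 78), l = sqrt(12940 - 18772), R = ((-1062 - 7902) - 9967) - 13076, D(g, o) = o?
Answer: 2*(20558 - 27*I*sqrt(2))*(32007 - sqrt(119)) ≈ 1.3156e+9 - 2.4435e+6*I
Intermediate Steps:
R = -32007 (R = (-8964 - 9967) - 13076 = -18931 - 13076 = -32007)
l = 54*I*sqrt(2) (l = sqrt(-5832) = 54*I*sqrt(2) ≈ 76.368*I)
W(t, M) = sqrt(78 + t) (W(t, M) = sqrt(t + 78) = sqrt(78 + t))
(R + W(41, 85))*(l - 41116) = (-32007 + sqrt(78 + 41))*(54*I*sqrt(2) - 41116) = (-32007 + sqrt(119))*(-41116 + 54*I*sqrt(2)) = (-41116 + 54*I*sqrt(2))*(-32007 + sqrt(119))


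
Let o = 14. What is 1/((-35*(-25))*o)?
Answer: 1/12250 ≈ 8.1633e-5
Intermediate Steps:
1/((-35*(-25))*o) = 1/(-35*(-25)*14) = 1/(875*14) = 1/12250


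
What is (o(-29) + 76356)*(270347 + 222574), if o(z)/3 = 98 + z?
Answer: 37739510523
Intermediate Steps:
o(z) = 294 + 3*z (o(z) = 3*(98 + z) = 294 + 3*z)
(o(-29) + 76356)*(270347 + 222574) = ((294 + 3*(-29)) + 76356)*(270347 + 222574) = ((294 - 87) + 76356)*492921 = (207 + 76356)*492921 = 76563*492921 = 37739510523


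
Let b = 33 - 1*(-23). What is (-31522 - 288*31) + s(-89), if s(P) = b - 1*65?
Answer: -40459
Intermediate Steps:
b = 56 (b = 33 + 23 = 56)
s(P) = -9 (s(P) = 56 - 1*65 = 56 - 65 = -9)
(-31522 - 288*31) + s(-89) = (-31522 - 288*31) - 9 = (-31522 - 8928) - 9 = -40450 - 9 = -40459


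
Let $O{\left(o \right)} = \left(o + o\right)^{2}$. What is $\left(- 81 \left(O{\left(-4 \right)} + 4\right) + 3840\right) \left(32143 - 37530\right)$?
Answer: $8985516$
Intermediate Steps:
$O{\left(o \right)} = 4 o^{2}$ ($O{\left(o \right)} = \left(2 o\right)^{2} = 4 o^{2}$)
$\left(- 81 \left(O{\left(-4 \right)} + 4\right) + 3840\right) \left(32143 - 37530\right) = \left(- 81 \left(4 \left(-4\right)^{2} + 4\right) + 3840\right) \left(32143 - 37530\right) = \left(- 81 \left(4 \cdot 16 + 4\right) + 3840\right) \left(-5387\right) = \left(- 81 \left(64 + 4\right) + 3840\right) \left(-5387\right) = \left(\left(-81\right) 68 + 3840\right) \left(-5387\right) = \left(-5508 + 3840\right) \left(-5387\right) = \left(-1668\right) \left(-5387\right) = 8985516$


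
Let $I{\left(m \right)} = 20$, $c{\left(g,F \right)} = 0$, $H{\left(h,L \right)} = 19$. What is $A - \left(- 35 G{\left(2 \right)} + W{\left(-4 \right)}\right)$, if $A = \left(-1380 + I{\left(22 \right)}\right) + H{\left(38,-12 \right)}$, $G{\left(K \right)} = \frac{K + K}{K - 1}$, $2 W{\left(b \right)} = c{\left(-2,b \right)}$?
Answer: $-1201$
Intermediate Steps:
$W{\left(b \right)} = 0$ ($W{\left(b \right)} = \frac{1}{2} \cdot 0 = 0$)
$G{\left(K \right)} = \frac{2 K}{-1 + K}$
$A = -1341$ ($A = \left(-1380 + 20\right) + 19 = -1360 + 19 = -1341$)
$A - \left(- 35 G{\left(2 \right)} + W{\left(-4 \right)}\right) = -1341 - \left(- 35 \cdot 2 \cdot 2 \frac{1}{-1 + 2} + 0\right) = -1341 - \left(- 35 \cdot 2 \cdot 2 \cdot 1^{-1} + 0\right) = -1341 - \left(- 35 \cdot 2 \cdot 2 \cdot 1 + 0\right) = -1341 - \left(\left(-35\right) 4 + 0\right) = -1341 - \left(-140 + 0\right) = -1341 - -140 = -1341 + 140 = -1201$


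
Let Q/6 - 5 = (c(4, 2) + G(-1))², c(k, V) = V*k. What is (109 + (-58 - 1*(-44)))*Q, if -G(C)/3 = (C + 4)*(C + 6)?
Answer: 783180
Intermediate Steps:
G(C) = -3*(4 + C)*(6 + C) (G(C) = -3*(C + 4)*(C + 6) = -3*(4 + C)*(6 + C))
Q = 8244 (Q = 30 + 6*(2*4 + (-72 - 30*(-1) - 3*(-1)²))² = 30 + 6*(8 + (-72 + 30 - 3*1))² = 30 + 6*(8 + (-72 + 30 - 3))² = 30 + 6*(8 - 45)² = 30 + 6*(-37)² = 30 + 6*1369 = 30 + 8214 = 8244)
(109 + (-58 - 1*(-44)))*Q = (109 + (-58 - 1*(-44)))*8244 = (109 + (-58 + 44))*8244 = (109 - 14)*8244 = 95*8244 = 783180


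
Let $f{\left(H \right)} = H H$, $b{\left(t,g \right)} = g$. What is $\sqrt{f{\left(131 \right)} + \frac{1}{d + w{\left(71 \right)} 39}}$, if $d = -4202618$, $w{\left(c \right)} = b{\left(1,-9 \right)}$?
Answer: $\frac{4 \sqrt{18946761234058922}}{4202969} \approx 131.0$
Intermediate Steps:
$f{\left(H \right)} = H^{2}$
$w{\left(c \right)} = -9$
$\sqrt{f{\left(131 \right)} + \frac{1}{d + w{\left(71 \right)} 39}} = \sqrt{131^{2} + \frac{1}{-4202618 - 351}} = \sqrt{17161 + \frac{1}{-4202618 - 351}} = \sqrt{17161 + \frac{1}{-4202969}} = \sqrt{17161 - \frac{1}{4202969}} = \sqrt{\frac{72127151008}{4202969}} = \frac{4 \sqrt{18946761234058922}}{4202969}$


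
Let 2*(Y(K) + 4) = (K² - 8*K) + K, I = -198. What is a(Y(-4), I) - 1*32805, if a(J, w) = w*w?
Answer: 6399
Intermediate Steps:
Y(K) = -4 + K²/2 - 7*K/2 (Y(K) = -4 + ((K² - 8*K) + K)/2 = -4 + (K² - 7*K)/2 = -4 + (K²/2 - 7*K/2) = -4 + K²/2 - 7*K/2)
a(J, w) = w²
a(Y(-4), I) - 1*32805 = (-198)² - 1*32805 = 39204 - 32805 = 6399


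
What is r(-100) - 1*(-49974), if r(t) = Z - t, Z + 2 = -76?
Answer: 49996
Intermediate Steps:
Z = -78 (Z = -2 - 76 = -78)
r(t) = -78 - t
r(-100) - 1*(-49974) = (-78 - 1*(-100)) - 1*(-49974) = (-78 + 100) + 49974 = 22 + 49974 = 49996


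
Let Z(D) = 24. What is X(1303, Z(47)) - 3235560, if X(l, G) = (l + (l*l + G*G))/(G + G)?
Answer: -19200899/6 ≈ -3.2001e+6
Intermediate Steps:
X(l, G) = (l + G² + l²)/(2*G) (X(l, G) = (l + (l² + G²))/((2*G)) = (l + (G² + l²))*(1/(2*G)) = (l + G² + l²)*(1/(2*G)) = (l + G² + l²)/(2*G))
X(1303, Z(47)) - 3235560 = (½)*(1303 + 24² + 1303²)/24 - 3235560 = (½)*(1/24)*(1303 + 576 + 1697809) - 3235560 = (½)*(1/24)*1699688 - 3235560 = 212461/6 - 3235560 = -19200899/6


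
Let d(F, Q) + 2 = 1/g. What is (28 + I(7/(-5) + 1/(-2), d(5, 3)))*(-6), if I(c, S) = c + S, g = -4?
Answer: -1431/10 ≈ -143.10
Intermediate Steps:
d(F, Q) = -9/4 (d(F, Q) = -2 + 1/(-4) = -2 - ¼ = -9/4)
I(c, S) = S + c
(28 + I(7/(-5) + 1/(-2), d(5, 3)))*(-6) = (28 + (-9/4 + (7/(-5) + 1/(-2))))*(-6) = (28 + (-9/4 + (7*(-⅕) + 1*(-½))))*(-6) = (28 + (-9/4 + (-7/5 - ½)))*(-6) = (28 + (-9/4 - 19/10))*(-6) = (28 - 83/20)*(-6) = (477/20)*(-6) = -1431/10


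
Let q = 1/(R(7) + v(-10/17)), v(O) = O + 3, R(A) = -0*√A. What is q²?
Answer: 289/1681 ≈ 0.17192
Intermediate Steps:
R(A) = 0 (R(A) = -10*0 = 0)
v(O) = 3 + O
q = 17/41 (q = 1/(0 + (3 - 10/17)) = 1/(0 + 41/17) = 1/(41/17) = 17/41 ≈ 0.41463)
q² = (17/41)² = 289/1681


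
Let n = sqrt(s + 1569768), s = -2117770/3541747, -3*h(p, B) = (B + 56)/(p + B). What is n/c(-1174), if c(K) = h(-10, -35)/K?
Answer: -52830*sqrt(19691118042788199722)/24792229 ≈ -9.4558e+6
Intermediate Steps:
h(p, B) = -(56 + B)/(3*(B + p)) (h(p, B) = -(B + 56)/(3*(p + B)) = -(56 + B)/(3*(B + p)))
s = -2117770/3541747 (s = -2117770*1/3541747 = -2117770/3541747 ≈ -0.59795)
c(K) = 7/(45*K) (c(K) = ((-56 - 1*(-35))/(3*(-35 - 10)))/K = ((1/3)*(-56 + 35)/(-45))/K = ((1/3)*(-1/45)*(-21))/K = 7/(45*K))
n = sqrt(19691118042788199722)/3541747 (n = sqrt(-2117770/3541747 + 1569768) = sqrt(5559718986926/3541747) = sqrt(19691118042788199722)/3541747 ≈ 1252.9)
n/c(-1174) = (sqrt(19691118042788199722)/3541747)/(((7/45)/(-1174))) = (sqrt(19691118042788199722)/3541747)/(((7/45)*(-1/1174))) = (sqrt(19691118042788199722)/3541747)/(-7/52830) = (sqrt(19691118042788199722)/3541747)*(-52830/7) = -52830*sqrt(19691118042788199722)/24792229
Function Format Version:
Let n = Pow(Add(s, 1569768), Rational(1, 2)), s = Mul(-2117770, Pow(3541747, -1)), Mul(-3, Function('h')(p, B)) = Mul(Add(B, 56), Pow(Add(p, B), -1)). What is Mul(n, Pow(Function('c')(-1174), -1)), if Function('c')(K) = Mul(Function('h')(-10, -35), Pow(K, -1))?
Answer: Mul(Rational(-52830, 24792229), Pow(19691118042788199722, Rational(1, 2))) ≈ -9.4558e+6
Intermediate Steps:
Function('h')(p, B) = Mul(Rational(-1, 3), Pow(Add(B, p), -1), Add(56, B)) (Function('h')(p, B) = Mul(Rational(-1, 3), Mul(Add(B, 56), Pow(Add(p, B), -1))) = Mul(Rational(-1, 3), Mul(Add(56, B), Pow(Add(B, p), -1))) = Mul(Rational(-1, 3), Mul(Pow(Add(B, p), -1), Add(56, B))) = Mul(Rational(-1, 3), Pow(Add(B, p), -1), Add(56, B)))
s = Rational(-2117770, 3541747) (s = Mul(-2117770, Rational(1, 3541747)) = Rational(-2117770, 3541747) ≈ -0.59795)
Function('c')(K) = Mul(Rational(7, 45), Pow(K, -1)) (Function('c')(K) = Mul(Mul(Rational(1, 3), Pow(Add(-35, -10), -1), Add(-56, Mul(-1, -35))), Pow(K, -1)) = Mul(Mul(Rational(1, 3), Pow(-45, -1), Add(-56, 35)), Pow(K, -1)) = Mul(Mul(Rational(1, 3), Rational(-1, 45), -21), Pow(K, -1)) = Mul(Rational(7, 45), Pow(K, -1)))
n = Mul(Rational(1, 3541747), Pow(19691118042788199722, Rational(1, 2))) (n = Pow(Add(Rational(-2117770, 3541747), 1569768), Rational(1, 2)) = Pow(Rational(5559718986926, 3541747), Rational(1, 2)) = Mul(Rational(1, 3541747), Pow(19691118042788199722, Rational(1, 2))) ≈ 1252.9)
Mul(n, Pow(Function('c')(-1174), -1)) = Mul(Mul(Rational(1, 3541747), Pow(19691118042788199722, Rational(1, 2))), Pow(Mul(Rational(7, 45), Pow(-1174, -1)), -1)) = Mul(Mul(Rational(1, 3541747), Pow(19691118042788199722, Rational(1, 2))), Pow(Mul(Rational(7, 45), Rational(-1, 1174)), -1)) = Mul(Mul(Rational(1, 3541747), Pow(19691118042788199722, Rational(1, 2))), Pow(Rational(-7, 52830), -1)) = Mul(Mul(Rational(1, 3541747), Pow(19691118042788199722, Rational(1, 2))), Rational(-52830, 7)) = Mul(Rational(-52830, 24792229), Pow(19691118042788199722, Rational(1, 2)))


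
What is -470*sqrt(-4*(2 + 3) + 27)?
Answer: -470*sqrt(7) ≈ -1243.5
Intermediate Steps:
-470*sqrt(-4*(2 + 3) + 27) = -470*sqrt(-4*5 + 27) = -470*sqrt(-20 + 27) = -470*sqrt(7)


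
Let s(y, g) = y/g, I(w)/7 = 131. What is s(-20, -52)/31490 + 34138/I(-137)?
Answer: 2795015529/75078458 ≈ 37.228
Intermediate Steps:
I(w) = 917 (I(w) = 7*131 = 917)
s(-20, -52)/31490 + 34138/I(-137) = -20/(-52)/31490 + 34138/917 = -20*(-1/52)*(1/31490) + 34138*(1/917) = (5/13)*(1/31490) + 34138/917 = 1/81874 + 34138/917 = 2795015529/75078458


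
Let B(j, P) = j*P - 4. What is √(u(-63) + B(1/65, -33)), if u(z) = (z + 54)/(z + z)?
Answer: I*√3673670/910 ≈ 2.1062*I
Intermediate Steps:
u(z) = (54 + z)/(2*z) (u(z) = (54 + z)/((2*z)) = (54 + z)*(1/(2*z)) = (54 + z)/(2*z))
B(j, P) = -4 + P*j (B(j, P) = P*j - 4 = -4 + P*j)
√(u(-63) + B(1/65, -33)) = √((½)*(54 - 63)/(-63) + (-4 - 33/65)) = √((½)*(-1/63)*(-9) + (-4 - 33*1/65)) = √(1/14 + (-4 - 33/65)) = √(1/14 - 293/65) = √(-4037/910) = I*√3673670/910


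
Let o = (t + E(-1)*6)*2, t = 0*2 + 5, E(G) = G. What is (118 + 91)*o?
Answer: -418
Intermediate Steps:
t = 5 (t = 0 + 5 = 5)
o = -2 (o = (5 - 1*6)*2 = (5 - 6)*2 = -1*2 = -2)
(118 + 91)*o = (118 + 91)*(-2) = 209*(-2) = -418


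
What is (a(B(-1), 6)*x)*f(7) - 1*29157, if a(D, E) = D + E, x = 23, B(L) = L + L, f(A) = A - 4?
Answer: -28881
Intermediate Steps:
f(A) = -4 + A
B(L) = 2*L
(a(B(-1), 6)*x)*f(7) - 1*29157 = ((2*(-1) + 6)*23)*(-4 + 7) - 1*29157 = ((-2 + 6)*23)*3 - 29157 = (4*23)*3 - 29157 = 92*3 - 29157 = 276 - 29157 = -28881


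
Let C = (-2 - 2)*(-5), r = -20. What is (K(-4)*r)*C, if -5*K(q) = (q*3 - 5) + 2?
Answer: -1200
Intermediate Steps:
K(q) = ⅗ - 3*q/5 (K(q) = -((q*3 - 5) + 2)/5 = -((3*q - 5) + 2)/5 = -((-5 + 3*q) + 2)/5 = -(-3 + 3*q)/5 = ⅗ - 3*q/5)
C = 20 (C = -4*(-5) = 20)
(K(-4)*r)*C = ((⅗ - ⅗*(-4))*(-20))*20 = ((⅗ + 12/5)*(-20))*20 = (3*(-20))*20 = -60*20 = -1200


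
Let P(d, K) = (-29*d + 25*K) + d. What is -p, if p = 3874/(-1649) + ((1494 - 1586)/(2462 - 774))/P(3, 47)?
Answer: 1783635275/759202898 ≈ 2.3494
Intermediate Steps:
P(d, K) = -28*d + 25*K
p = -1783635275/759202898 (p = 3874/(-1649) + ((1494 - 1586)/(2462 - 774))/(-28*3 + 25*47) = 3874*(-1/1649) + (-92/1688)/(-84 + 1175) = -3874/1649 - 92*1/1688/1091 = -3874/1649 - 23/422*1/1091 = -3874/1649 - 23/460402 = -1783635275/759202898 ≈ -2.3494)
-p = -1*(-1783635275/759202898) = 1783635275/759202898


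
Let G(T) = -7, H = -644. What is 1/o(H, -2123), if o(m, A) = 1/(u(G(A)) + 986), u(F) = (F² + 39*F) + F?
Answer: 755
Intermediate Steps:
u(F) = F² + 40*F
o(m, A) = 1/755 (o(m, A) = 1/(-7*(40 - 7) + 986) = 1/(-7*33 + 986) = 1/(-231 + 986) = 1/755)
1/o(H, -2123) = 1/(1/755) = 755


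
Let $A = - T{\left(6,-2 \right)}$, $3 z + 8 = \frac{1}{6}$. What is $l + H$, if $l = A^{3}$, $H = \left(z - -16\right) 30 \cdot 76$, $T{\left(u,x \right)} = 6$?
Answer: $\frac{90932}{3} \approx 30311.0$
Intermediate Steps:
$z = - \frac{47}{18}$ ($z = - \frac{8}{3} + \frac{1}{3 \cdot 6} = - \frac{8}{3} + \frac{1}{3} \cdot \frac{1}{6} = - \frac{8}{3} + \frac{1}{18} = - \frac{47}{18} \approx -2.6111$)
$H = \frac{91580}{3}$ ($H = \left(- \frac{47}{18} - -16\right) 30 \cdot 76 = \left(- \frac{47}{18} + 16\right) 30 \cdot 76 = \frac{241}{18} \cdot 30 \cdot 76 = \frac{1205}{3} \cdot 76 = \frac{91580}{3} \approx 30527.0$)
$A = -6$ ($A = \left(-1\right) 6 = -6$)
$l = -216$ ($l = \left(-6\right)^{3} = -216$)
$l + H = -216 + \frac{91580}{3} = \frac{90932}{3}$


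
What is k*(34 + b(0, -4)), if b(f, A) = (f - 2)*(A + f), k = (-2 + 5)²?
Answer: 378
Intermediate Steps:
k = 9 (k = 3² = 9)
b(f, A) = (-2 + f)*(A + f)
k*(34 + b(0, -4)) = 9*(34 + (0² - 2*(-4) - 2*0 - 4*0)) = 9*(34 + (0 + 8 + 0 + 0)) = 9*(34 + 8) = 9*42 = 378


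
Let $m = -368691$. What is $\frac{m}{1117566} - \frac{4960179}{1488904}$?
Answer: $- \frac{1015378818163}{277324747944} \approx -3.6613$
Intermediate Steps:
$\frac{m}{1117566} - \frac{4960179}{1488904} = - \frac{368691}{1117566} - \frac{4960179}{1488904} = \left(-368691\right) \frac{1}{1117566} - \frac{4960179}{1488904} = - \frac{122897}{372522} - \frac{4960179}{1488904} = - \frac{1015378818163}{277324747944}$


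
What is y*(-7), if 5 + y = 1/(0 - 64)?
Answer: 2247/64 ≈ 35.109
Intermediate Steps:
y = -321/64 (y = -5 + 1/(0 - 64) = -5 + 1/(-64) = -5 - 1/64 = -321/64 ≈ -5.0156)
y*(-7) = -321/64*(-7) = 2247/64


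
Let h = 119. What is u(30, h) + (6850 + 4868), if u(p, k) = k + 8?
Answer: 11845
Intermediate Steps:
u(p, k) = 8 + k
u(30, h) + (6850 + 4868) = (8 + 119) + (6850 + 4868) = 127 + 11718 = 11845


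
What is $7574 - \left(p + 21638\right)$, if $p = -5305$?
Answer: $-8759$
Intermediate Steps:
$7574 - \left(p + 21638\right) = 7574 - \left(-5305 + 21638\right) = 7574 - 16333 = -8759$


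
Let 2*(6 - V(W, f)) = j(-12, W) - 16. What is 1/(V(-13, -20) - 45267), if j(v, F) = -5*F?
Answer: -2/90571 ≈ -2.2082e-5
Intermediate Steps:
V(W, f) = 14 + 5*W/2 (V(W, f) = 6 - (-5*W - 16)/2 = 6 - (-16 - 5*W)/2 = 6 + (8 + 5*W/2) = 14 + 5*W/2)
1/(V(-13, -20) - 45267) = 1/((14 + (5/2)*(-13)) - 45267) = 1/((14 - 65/2) - 45267) = 1/(-37/2 - 45267) = 1/(-90571/2) = -2/90571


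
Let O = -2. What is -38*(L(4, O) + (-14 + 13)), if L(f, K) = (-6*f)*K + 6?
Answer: -2014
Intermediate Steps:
L(f, K) = 6 - 6*K*f (L(f, K) = -6*K*f + 6 = 6 - 6*K*f)
-38*(L(4, O) + (-14 + 13)) = -38*((6 - 6*(-2)*4) + (-14 + 13)) = -38*((6 + 48) - 1) = -38*(54 - 1) = -38*53 = -2014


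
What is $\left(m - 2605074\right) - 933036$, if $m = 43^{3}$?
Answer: $-3458603$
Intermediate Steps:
$m = 79507$
$\left(m - 2605074\right) - 933036 = \left(79507 - 2605074\right) - 933036 = -2525567 - 933036 = -3458603$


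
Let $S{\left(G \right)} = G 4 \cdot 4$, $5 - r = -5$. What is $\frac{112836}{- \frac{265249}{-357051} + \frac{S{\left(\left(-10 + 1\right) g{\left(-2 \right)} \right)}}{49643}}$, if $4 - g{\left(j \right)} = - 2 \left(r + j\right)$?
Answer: $\frac{2000027442030948}{12139449227} \approx 1.6475 \cdot 10^{5}$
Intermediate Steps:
$r = 10$ ($r = 5 - -5 = 5 + 5 = 10$)
$g{\left(j \right)} = 24 + 2 j$ ($g{\left(j \right)} = 4 - - 2 \left(10 + j\right) = 4 - \left(-20 - 2 j\right) = 4 + \left(20 + 2 j\right) = 24 + 2 j$)
$S{\left(G \right)} = 16 G$ ($S{\left(G \right)} = 4 G 4 = 16 G$)
$\frac{112836}{- \frac{265249}{-357051} + \frac{S{\left(\left(-10 + 1\right) g{\left(-2 \right)} \right)}}{49643}} = \frac{112836}{- \frac{265249}{-357051} + \frac{16 \left(-10 + 1\right) \left(24 + 2 \left(-2\right)\right)}{49643}} = \frac{112836}{\left(-265249\right) \left(- \frac{1}{357051}\right) + 16 \left(- 9 \left(24 - 4\right)\right) \frac{1}{49643}} = \frac{112836}{\frac{265249}{357051} + 16 \left(\left(-9\right) 20\right) \frac{1}{49643}} = \frac{112836}{\frac{265249}{357051} + 16 \left(-180\right) \frac{1}{49643}} = \frac{112836}{\frac{265249}{357051} - \frac{2880}{49643}} = \frac{112836}{\frac{12139449227}{17725082793}} = 112836 \cdot \frac{17725082793}{12139449227} = \frac{2000027442030948}{12139449227}$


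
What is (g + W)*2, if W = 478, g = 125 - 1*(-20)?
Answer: 1246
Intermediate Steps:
g = 145 (g = 125 + 20 = 145)
(g + W)*2 = (145 + 478)*2 = 623*2 = 1246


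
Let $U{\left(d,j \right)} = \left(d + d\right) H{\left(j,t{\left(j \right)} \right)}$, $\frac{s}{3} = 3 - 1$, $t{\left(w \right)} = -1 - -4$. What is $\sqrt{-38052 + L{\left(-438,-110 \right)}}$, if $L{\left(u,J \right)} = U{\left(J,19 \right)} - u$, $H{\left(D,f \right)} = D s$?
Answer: $27 i \sqrt{86} \approx 250.39 i$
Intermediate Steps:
$t{\left(w \right)} = 3$ ($t{\left(w \right)} = -1 + 4 = 3$)
$s = 6$ ($s = 3 \left(3 - 1\right) = 3 \cdot 2 = 6$)
$H{\left(D,f \right)} = 6 D$ ($H{\left(D,f \right)} = D 6 = 6 D$)
$U{\left(d,j \right)} = 12 d j$ ($U{\left(d,j \right)} = \left(d + d\right) 6 j = 2 d 6 j = 12 d j$)
$L{\left(u,J \right)} = - u + 228 J$ ($L{\left(u,J \right)} = 12 J 19 - u = 228 J - u = - u + 228 J$)
$\sqrt{-38052 + L{\left(-438,-110 \right)}} = \sqrt{-38052 + \left(\left(-1\right) \left(-438\right) + 228 \left(-110\right)\right)} = \sqrt{-38052 + \left(438 - 25080\right)} = \sqrt{-38052 - 24642} = \sqrt{-62694} = 27 i \sqrt{86}$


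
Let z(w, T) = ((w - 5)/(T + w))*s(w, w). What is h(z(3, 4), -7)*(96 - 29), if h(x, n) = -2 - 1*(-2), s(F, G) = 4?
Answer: 0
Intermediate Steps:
z(w, T) = 4*(-5 + w)/(T + w) (z(w, T) = ((w - 5)/(T + w))*4 = ((-5 + w)/(T + w))*4 = 4*(-5 + w)/(T + w))
h(x, n) = 0 (h(x, n) = -2 + 2 = 0)
h(z(3, 4), -7)*(96 - 29) = 0*(96 - 29) = 0*67 = 0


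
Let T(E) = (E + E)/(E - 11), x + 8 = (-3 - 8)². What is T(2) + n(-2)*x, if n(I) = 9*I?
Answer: -18310/9 ≈ -2034.4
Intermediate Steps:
x = 113 (x = -8 + (-3 - 8)² = -8 + (-11)² = -8 + 121 = 113)
T(E) = 2*E/(-11 + E) (T(E) = (2*E)/(-11 + E) = 2*E/(-11 + E))
T(2) + n(-2)*x = 2*2/(-11 + 2) + (9*(-2))*113 = 2*2/(-9) - 18*113 = 2*2*(-⅑) - 2034 = -4/9 - 2034 = -18310/9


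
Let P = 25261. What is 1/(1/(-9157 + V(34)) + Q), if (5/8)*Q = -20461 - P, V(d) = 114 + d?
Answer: -45045/3295275989 ≈ -1.3670e-5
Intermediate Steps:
Q = -365776/5 (Q = 8*(-20461 - 1*25261)/5 = 8*(-20461 - 25261)/5 = (8/5)*(-45722) = -365776/5 ≈ -73155.)
1/(1/(-9157 + V(34)) + Q) = 1/(1/(-9157 + (114 + 34)) - 365776/5) = 1/(1/(-9157 + 148) - 365776/5) = 1/(1/(-9009) - 365776/5) = 1/(-1/9009 - 365776/5) = 1/(-3295275989/45045) = -45045/3295275989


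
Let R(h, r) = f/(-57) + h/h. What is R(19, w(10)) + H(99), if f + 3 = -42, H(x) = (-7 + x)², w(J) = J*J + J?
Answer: 160850/19 ≈ 8465.8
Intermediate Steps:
w(J) = J + J² (w(J) = J² + J = J + J²)
f = -45 (f = -3 - 42 = -45)
R(h, r) = 34/19 (R(h, r) = -45/(-57) + h/h = -45*(-1/57) + 1 = 15/19 + 1 = 34/19)
R(19, w(10)) + H(99) = 34/19 + (-7 + 99)² = 34/19 + 92² = 34/19 + 8464 = 160850/19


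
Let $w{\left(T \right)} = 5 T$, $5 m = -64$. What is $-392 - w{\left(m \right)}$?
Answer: $-328$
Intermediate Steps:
$m = - \frac{64}{5}$ ($m = \frac{1}{5} \left(-64\right) = - \frac{64}{5} \approx -12.8$)
$-392 - w{\left(m \right)} = -392 - 5 \left(- \frac{64}{5}\right) = -392 - -64 = -392 + 64 = -328$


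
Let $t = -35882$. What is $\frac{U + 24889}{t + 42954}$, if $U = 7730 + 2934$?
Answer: $\frac{35553}{7072} \approx 5.0273$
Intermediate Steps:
$U = 10664$
$\frac{U + 24889}{t + 42954} = \frac{10664 + 24889}{-35882 + 42954} = \frac{35553}{7072}$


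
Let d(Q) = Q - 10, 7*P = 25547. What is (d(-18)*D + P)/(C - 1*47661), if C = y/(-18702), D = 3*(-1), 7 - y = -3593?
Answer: -27154265/346639853 ≈ -0.078336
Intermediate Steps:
P = 25547/7 (P = (⅐)*25547 = 25547/7 ≈ 3649.6)
y = 3600 (y = 7 - 1*(-3593) = 7 + 3593 = 3600)
D = -3
d(Q) = -10 + Q
C = -200/1039 (C = 3600/(-18702) = 3600*(-1/18702) = -200/1039 ≈ -0.19249)
(d(-18)*D + P)/(C - 1*47661) = ((-10 - 18)*(-3) + 25547/7)/(-200/1039 - 1*47661) = (-28*(-3) + 25547/7)/(-200/1039 - 47661) = (84 + 25547/7)/(-49519979/1039) = (26135/7)*(-1039/49519979) = -27154265/346639853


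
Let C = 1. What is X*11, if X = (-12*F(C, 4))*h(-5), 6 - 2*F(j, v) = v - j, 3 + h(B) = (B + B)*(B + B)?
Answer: -19206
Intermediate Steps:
h(B) = -3 + 4*B² (h(B) = -3 + (B + B)*(B + B) = -3 + (2*B)*(2*B) = -3 + 4*B²)
F(j, v) = 3 + j/2 - v/2 (F(j, v) = 3 - (v - j)/2 = 3 + (j/2 - v/2) = 3 + j/2 - v/2)
X = -1746 (X = (-12*(3 + (½)*1 - ½*4))*(-3 + 4*(-5)²) = (-12*(3 + ½ - 2))*(-3 + 4*25) = (-12*3/2)*(-3 + 100) = -18*97 = -1746)
X*11 = -1746*11 = -19206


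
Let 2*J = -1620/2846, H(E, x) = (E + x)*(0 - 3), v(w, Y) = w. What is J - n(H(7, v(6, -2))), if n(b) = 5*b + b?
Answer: 332577/1423 ≈ 233.72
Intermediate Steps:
H(E, x) = -3*E - 3*x (H(E, x) = (E + x)*(-3) = -3*E - 3*x)
n(b) = 6*b
J = -405/1423 (J = (-1620/2846)/2 = (-1620*1/2846)/2 = (1/2)*(-810/1423) = -405/1423 ≈ -0.28461)
J - n(H(7, v(6, -2))) = -405/1423 - 6*(-3*7 - 3*6) = -405/1423 - 6*(-21 - 18) = -405/1423 - 6*(-39) = -405/1423 - 1*(-234) = -405/1423 + 234 = 332577/1423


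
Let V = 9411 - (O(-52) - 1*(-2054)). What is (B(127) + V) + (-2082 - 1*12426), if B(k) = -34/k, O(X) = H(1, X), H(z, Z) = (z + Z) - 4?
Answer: -901226/127 ≈ -7096.3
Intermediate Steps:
H(z, Z) = -4 + Z + z (H(z, Z) = (Z + z) - 4 = -4 + Z + z)
O(X) = -3 + X (O(X) = -4 + X + 1 = -3 + X)
V = 7412 (V = 9411 - ((-3 - 52) - 1*(-2054)) = 9411 - (-55 + 2054) = 9411 - 1*1999 = 9411 - 1999 = 7412)
(B(127) + V) + (-2082 - 1*12426) = (-34/127 + 7412) + (-2082 - 1*12426) = (-34*1/127 + 7412) + (-2082 - 12426) = (-34/127 + 7412) - 14508 = 941290/127 - 14508 = -901226/127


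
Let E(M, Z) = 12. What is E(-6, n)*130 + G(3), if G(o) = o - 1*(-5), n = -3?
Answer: 1568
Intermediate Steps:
G(o) = 5 + o (G(o) = o + 5 = 5 + o)
E(-6, n)*130 + G(3) = 12*130 + (5 + 3) = 1560 + 8 = 1568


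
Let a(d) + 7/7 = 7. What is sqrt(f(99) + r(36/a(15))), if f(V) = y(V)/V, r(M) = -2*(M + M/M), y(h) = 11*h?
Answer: I*sqrt(3) ≈ 1.732*I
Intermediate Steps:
a(d) = 6 (a(d) = -1 + 7 = 6)
r(M) = -2 - 2*M (r(M) = -2*(M + 1) = -2*(1 + M) = -2 - 2*M)
f(V) = 11 (f(V) = (11*V)/V = 11)
sqrt(f(99) + r(36/a(15))) = sqrt(11 + (-2 - 72/6)) = sqrt(11 + (-2 - 2*6)) = sqrt(11 + (-2 - 12)) = sqrt(11 - 14) = sqrt(-3) = I*sqrt(3)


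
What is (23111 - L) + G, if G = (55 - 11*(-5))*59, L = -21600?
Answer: 51201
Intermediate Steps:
G = 6490 (G = (55 + 55)*59 = 110*59 = 6490)
(23111 - L) + G = (23111 - 1*(-21600)) + 6490 = (23111 + 21600) + 6490 = 44711 + 6490 = 51201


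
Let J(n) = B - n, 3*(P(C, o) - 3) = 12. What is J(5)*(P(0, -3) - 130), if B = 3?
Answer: 246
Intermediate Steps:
P(C, o) = 7 (P(C, o) = 3 + (1/3)*12 = 3 + 4 = 7)
J(n) = 3 - n
J(5)*(P(0, -3) - 130) = (3 - 1*5)*(7 - 130) = (3 - 5)*(-123) = -2*(-123) = 246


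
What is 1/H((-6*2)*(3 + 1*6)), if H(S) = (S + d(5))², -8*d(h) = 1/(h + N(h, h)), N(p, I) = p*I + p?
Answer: 78400/914518081 ≈ 8.5728e-5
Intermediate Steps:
N(p, I) = p + I*p (N(p, I) = I*p + p = p + I*p)
d(h) = -1/(8*(h + h*(1 + h)))
H(S) = (-1/280 + S)² (H(S) = (S - ⅛/(5*(2 + 5)))² = (S - ⅛*⅕/7)² = (S - ⅛*⅕*⅐)² = (S - 1/280)² = (-1/280 + S)²)
1/H((-6*2)*(3 + 1*6)) = 1/((-1 + 280*((-6*2)*(3 + 1*6)))²/78400) = 1/((-1 + 280*(-12*(3 + 6)))²/78400) = 1/((-1 + 280*(-12*9))²/78400) = 1/((-1 + 280*(-108))²/78400) = 1/((-1 - 30240)²/78400) = 1/((1/78400)*(-30241)²) = 1/((1/78400)*914518081) = 1/(914518081/78400) = 78400/914518081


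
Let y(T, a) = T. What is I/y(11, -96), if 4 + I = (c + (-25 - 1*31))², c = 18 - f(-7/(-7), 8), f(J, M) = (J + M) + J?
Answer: 2300/11 ≈ 209.09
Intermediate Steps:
f(J, M) = M + 2*J
c = 8 (c = 18 - (8 + 2*(-7/(-7))) = 18 - (8 + 2*(-7*(-⅐))) = 18 - (8 + 2*1) = 18 - (8 + 2) = 18 - 1*10 = 18 - 10 = 8)
I = 2300 (I = -4 + (8 + (-25 - 1*31))² = -4 + (8 + (-25 - 31))² = -4 + (8 - 56)² = -4 + (-48)² = -4 + 2304 = 2300)
I/y(11, -96) = 2300/11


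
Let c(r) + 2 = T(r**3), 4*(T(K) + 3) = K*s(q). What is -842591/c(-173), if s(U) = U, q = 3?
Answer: 3370364/15533171 ≈ 0.21698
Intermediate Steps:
T(K) = -3 + 3*K/4 (T(K) = -3 + (K*3)/4 = -3 + (3*K)/4 = -3 + 3*K/4)
c(r) = -5 + 3*r**3/4 (c(r) = -2 + (-3 + 3*r**3/4) = -5 + 3*r**3/4)
-842591/c(-173) = -842591/(-5 + (3/4)*(-173)**3) = -842591/(-5 + (3/4)*(-5177717)) = -842591/(-5 - 15533151/4) = -842591/(-15533171/4) = -842591*(-4/15533171) = 3370364/15533171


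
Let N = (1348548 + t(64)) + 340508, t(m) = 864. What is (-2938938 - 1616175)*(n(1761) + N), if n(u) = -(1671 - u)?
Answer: -7698186521130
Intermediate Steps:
N = 1689920 (N = (1348548 + 864) + 340508 = 1349412 + 340508 = 1689920)
n(u) = -1671 + u
(-2938938 - 1616175)*(n(1761) + N) = (-2938938 - 1616175)*((-1671 + 1761) + 1689920) = -4555113*(90 + 1689920) = -4555113*1690010 = -7698186521130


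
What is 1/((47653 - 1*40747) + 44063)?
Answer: 1/50969 ≈ 1.9620e-5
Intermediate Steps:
1/((47653 - 1*40747) + 44063) = 1/((47653 - 40747) + 44063) = 1/(6906 + 44063) = 1/50969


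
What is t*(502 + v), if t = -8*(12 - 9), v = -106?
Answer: -9504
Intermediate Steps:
t = -24 (t = -8*3 = -24)
t*(502 + v) = -24*(502 - 106) = -24*396 = -9504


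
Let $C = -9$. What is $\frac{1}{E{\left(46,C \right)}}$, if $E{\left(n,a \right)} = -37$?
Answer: $- \frac{1}{37} \approx -0.027027$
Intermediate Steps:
$\frac{1}{E{\left(46,C \right)}} = \frac{1}{-37} = - \frac{1}{37}$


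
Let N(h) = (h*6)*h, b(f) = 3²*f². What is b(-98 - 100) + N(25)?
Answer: 356586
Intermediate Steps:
b(f) = 9*f²
N(h) = 6*h² (N(h) = (6*h)*h = 6*h²)
b(-98 - 100) + N(25) = 9*(-98 - 100)² + 6*25² = 9*(-198)² + 6*625 = 9*39204 + 3750 = 352836 + 3750 = 356586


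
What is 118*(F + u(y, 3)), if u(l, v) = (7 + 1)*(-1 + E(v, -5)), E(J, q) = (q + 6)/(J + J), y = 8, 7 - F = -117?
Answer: 41536/3 ≈ 13845.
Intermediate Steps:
F = 124 (F = 7 - 1*(-117) = 7 + 117 = 124)
E(J, q) = (6 + q)/(2*J) (E(J, q) = (6 + q)/((2*J)) = (6 + q)*(1/(2*J)) = (6 + q)/(2*J))
u(l, v) = -8 + 4/v (u(l, v) = (7 + 1)*(-1 + (6 - 5)/(2*v)) = 8*(-1 + (½)*1/v) = 8*(-1 + 1/(2*v)) = -8 + 4/v)
118*(F + u(y, 3)) = 118*(124 + (-8 + 4/3)) = 118*(124 - 20/3) = 118*(352/3) = 41536/3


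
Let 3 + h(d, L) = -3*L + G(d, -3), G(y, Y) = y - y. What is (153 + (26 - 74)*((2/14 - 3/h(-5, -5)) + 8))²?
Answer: 2499561/49 ≈ 51011.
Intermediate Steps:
G(y, Y) = 0
h(d, L) = -3 - 3*L (h(d, L) = -3 + (-3*L + 0) = -3 - 3*L)
(153 + (26 - 74)*((2/14 - 3/h(-5, -5)) + 8))² = (153 + (26 - 74)*((2/14 - 3/(-3 - 3*(-5))) + 8))² = (153 - 48*((2*(1/14) - 3/(-3 + 15)) + 8))² = (153 - 48*((⅐ - 3/12) + 8))² = (153 - 48*((⅐ - 3*1/12) + 8))² = (153 - 48*((⅐ - ¼) + 8))² = (153 - 48*(-3/28 + 8))² = (153 - 48*221/28)² = (153 - 2652/7)² = (-1581/7)² = 2499561/49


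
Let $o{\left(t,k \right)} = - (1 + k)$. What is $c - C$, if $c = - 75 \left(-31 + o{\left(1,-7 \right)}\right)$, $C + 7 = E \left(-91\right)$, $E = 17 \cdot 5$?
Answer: $9617$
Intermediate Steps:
$o{\left(t,k \right)} = -1 - k$
$E = 85$
$C = -7742$ ($C = -7 + 85 \left(-91\right) = -7 - 7735 = -7742$)
$c = 1875$ ($c = - 75 \left(-31 - -6\right) = - 75 \left(-31 + \left(-1 + 7\right)\right) = - 75 \left(-31 + 6\right) = \left(-75\right) \left(-25\right) = 1875$)
$c - C = 1875 - -7742 = 1875 + 7742 = 9617$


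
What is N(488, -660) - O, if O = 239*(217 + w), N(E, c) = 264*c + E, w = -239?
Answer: -168494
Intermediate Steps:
N(E, c) = E + 264*c
O = -5258 (O = 239*(217 - 239) = 239*(-22) = -5258)
N(488, -660) - O = (488 + 264*(-660)) - 1*(-5258) = (488 - 174240) + 5258 = -173752 + 5258 = -168494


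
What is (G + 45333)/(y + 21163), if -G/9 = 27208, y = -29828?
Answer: 199539/8665 ≈ 23.028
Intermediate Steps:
G = -244872 (G = -9*27208 = -244872)
(G + 45333)/(y + 21163) = (-244872 + 45333)/(-29828 + 21163) = -199539/(-8665) = -199539*(-1/8665) = 199539/8665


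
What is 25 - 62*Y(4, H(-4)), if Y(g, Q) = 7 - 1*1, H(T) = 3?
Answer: -347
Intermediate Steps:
Y(g, Q) = 6 (Y(g, Q) = 7 - 1 = 6)
25 - 62*Y(4, H(-4)) = 25 - 62*6 = 25 - 372 = -347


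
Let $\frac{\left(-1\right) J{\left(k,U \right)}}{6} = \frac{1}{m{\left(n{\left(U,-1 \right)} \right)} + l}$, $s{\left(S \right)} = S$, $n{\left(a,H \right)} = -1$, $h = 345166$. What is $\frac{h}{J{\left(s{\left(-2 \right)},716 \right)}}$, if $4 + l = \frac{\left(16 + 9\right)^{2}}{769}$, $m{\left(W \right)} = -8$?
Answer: $\frac{1484731549}{2307} \approx 6.4358 \cdot 10^{5}$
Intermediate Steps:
$l = - \frac{2451}{769}$ ($l = -4 + \frac{\left(16 + 9\right)^{2}}{769} = -4 + 25^{2} \cdot \frac{1}{769} = -4 + 625 \cdot \frac{1}{769} = -4 + \frac{625}{769} = - \frac{2451}{769} \approx -3.1873$)
$J{\left(k,U \right)} = \frac{4614}{8603}$ ($J{\left(k,U \right)} = - \frac{6}{-8 - \frac{2451}{769}} = - \frac{6}{- \frac{8603}{769}} = \left(-6\right) \left(- \frac{769}{8603}\right) = \frac{4614}{8603}$)
$\frac{h}{J{\left(s{\left(-2 \right)},716 \right)}} = \frac{345166}{\frac{4614}{8603}} = 345166 \cdot \frac{8603}{4614} = \frac{1484731549}{2307}$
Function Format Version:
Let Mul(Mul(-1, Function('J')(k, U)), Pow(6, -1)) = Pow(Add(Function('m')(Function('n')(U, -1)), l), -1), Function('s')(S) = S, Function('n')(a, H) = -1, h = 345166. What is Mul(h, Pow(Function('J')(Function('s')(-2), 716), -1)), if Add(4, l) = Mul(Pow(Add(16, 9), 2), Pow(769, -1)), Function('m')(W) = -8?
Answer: Rational(1484731549, 2307) ≈ 6.4358e+5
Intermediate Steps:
l = Rational(-2451, 769) (l = Add(-4, Mul(Pow(Add(16, 9), 2), Pow(769, -1))) = Add(-4, Mul(Pow(25, 2), Rational(1, 769))) = Add(-4, Mul(625, Rational(1, 769))) = Add(-4, Rational(625, 769)) = Rational(-2451, 769) ≈ -3.1873)
Function('J')(k, U) = Rational(4614, 8603) (Function('J')(k, U) = Mul(-6, Pow(Add(-8, Rational(-2451, 769)), -1)) = Mul(-6, Pow(Rational(-8603, 769), -1)) = Mul(-6, Rational(-769, 8603)) = Rational(4614, 8603))
Mul(h, Pow(Function('J')(Function('s')(-2), 716), -1)) = Mul(345166, Pow(Rational(4614, 8603), -1)) = Mul(345166, Rational(8603, 4614)) = Rational(1484731549, 2307)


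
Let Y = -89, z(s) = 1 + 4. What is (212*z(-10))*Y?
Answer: -94340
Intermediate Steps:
z(s) = 5
(212*z(-10))*Y = (212*5)*(-89) = 1060*(-89) = -94340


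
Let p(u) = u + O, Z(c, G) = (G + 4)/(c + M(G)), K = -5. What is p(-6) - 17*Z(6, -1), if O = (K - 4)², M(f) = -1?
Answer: 324/5 ≈ 64.800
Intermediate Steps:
Z(c, G) = (4 + G)/(-1 + c) (Z(c, G) = (G + 4)/(c - 1) = (4 + G)/(-1 + c))
O = 81 (O = (-5 - 4)² = (-9)² = 81)
p(u) = 81 + u (p(u) = u + 81 = 81 + u)
p(-6) - 17*Z(6, -1) = (81 - 6) - 17*(4 - 1)/(-1 + 6) = 75 - 17*3/5 = 75 - 17*⅗ = 75 - 51/5 = 324/5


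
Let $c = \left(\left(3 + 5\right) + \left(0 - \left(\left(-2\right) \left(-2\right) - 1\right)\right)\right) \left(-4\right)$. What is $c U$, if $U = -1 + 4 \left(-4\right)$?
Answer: $340$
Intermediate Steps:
$U = -17$ ($U = -1 - 16 = -17$)
$c = -20$ ($c = \left(8 + \left(0 - \left(4 - 1\right)\right)\right) \left(-4\right) = \left(8 + \left(0 - 3\right)\right) \left(-4\right) = \left(8 - 3\right) \left(-4\right) = 5 \left(-4\right) = -20$)
$c U = \left(-20\right) \left(-17\right) = 340$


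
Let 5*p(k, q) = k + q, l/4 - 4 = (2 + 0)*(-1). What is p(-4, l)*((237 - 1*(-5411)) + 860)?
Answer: 26032/5 ≈ 5206.4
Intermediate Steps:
l = 8 (l = 16 + 4*((2 + 0)*(-1)) = 16 + 4*(2*(-1)) = 16 + 4*(-2) = 16 - 8 = 8)
p(k, q) = k/5 + q/5 (p(k, q) = (k + q)/5 = k/5 + q/5)
p(-4, l)*((237 - 1*(-5411)) + 860) = ((⅕)*(-4) + (⅕)*8)*((237 - 1*(-5411)) + 860) = (-⅘ + 8/5)*((237 + 5411) + 860) = 4*(5648 + 860)/5 = (⅘)*6508 = 26032/5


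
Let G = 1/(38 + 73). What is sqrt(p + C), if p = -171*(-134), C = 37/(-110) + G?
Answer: sqrt(3416064264030)/12210 ≈ 151.37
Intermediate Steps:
G = 1/111 ≈ 0.0090090
C = -3997/12210 (C = 37/(-110) + 1/111 = -1/110*37 + 1/111 = -37/110 + 1/111 = -3997/12210 ≈ -0.32735)
p = 22914
sqrt(p + C) = sqrt(22914 - 3997/12210) = sqrt(279775943/12210) = sqrt(3416064264030)/12210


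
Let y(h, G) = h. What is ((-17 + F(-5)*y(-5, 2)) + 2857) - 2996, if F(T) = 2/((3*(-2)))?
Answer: -463/3 ≈ -154.33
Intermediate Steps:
F(T) = -1/3 (F(T) = 2/(-6) = 2*(-1/6) = -1/3)
((-17 + F(-5)*y(-5, 2)) + 2857) - 2996 = ((-17 - 1/3*(-5)) + 2857) - 2996 = ((-17 + 5/3) + 2857) - 2996 = (-46/3 + 2857) - 2996 = 8525/3 - 2996 = -463/3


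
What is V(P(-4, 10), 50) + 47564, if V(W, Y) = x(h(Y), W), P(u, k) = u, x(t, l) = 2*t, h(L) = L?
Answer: 47664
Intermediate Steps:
V(W, Y) = 2*Y
V(P(-4, 10), 50) + 47564 = 2*50 + 47564 = 100 + 47564 = 47664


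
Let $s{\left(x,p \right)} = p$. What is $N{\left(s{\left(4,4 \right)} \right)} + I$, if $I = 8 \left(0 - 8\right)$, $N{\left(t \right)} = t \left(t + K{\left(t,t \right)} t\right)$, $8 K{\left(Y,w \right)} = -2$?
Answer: $-52$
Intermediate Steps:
$K{\left(Y,w \right)} = - \frac{1}{4}$ ($K{\left(Y,w \right)} = \frac{1}{8} \left(-2\right) = - \frac{1}{4}$)
$N{\left(t \right)} = \frac{3 t^{2}}{4}$ ($N{\left(t \right)} = t \left(t - \frac{t}{4}\right) = t \frac{3 t}{4} = \frac{3 t^{2}}{4}$)
$I = -64$ ($I = 8 \left(-8\right) = -64$)
$N{\left(s{\left(4,4 \right)} \right)} + I = \frac{3 \cdot 4^{2}}{4} - 64 = \frac{3}{4} \cdot 16 - 64 = 12 - 64 = -52$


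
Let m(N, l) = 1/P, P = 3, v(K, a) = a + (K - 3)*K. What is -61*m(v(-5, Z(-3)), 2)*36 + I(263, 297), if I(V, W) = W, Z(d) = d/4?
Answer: -435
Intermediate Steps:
Z(d) = d/4 (Z(d) = d*(¼) = d/4)
v(K, a) = a + K*(-3 + K) (v(K, a) = a + (-3 + K)*K = a + K*(-3 + K))
m(N, l) = ⅓ (m(N, l) = 1/3 = ⅓)
-61*m(v(-5, Z(-3)), 2)*36 + I(263, 297) = -61*⅓*36 + 297 = -61/3*36 + 297 = -732 + 297 = -435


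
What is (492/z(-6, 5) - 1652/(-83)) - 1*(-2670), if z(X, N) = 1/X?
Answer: -21754/83 ≈ -262.10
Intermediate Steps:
(492/z(-6, 5) - 1652/(-83)) - 1*(-2670) = (492/(1/(-6)) - 1652/(-83)) - 1*(-2670) = (492/(-1/6) - 1652*(-1/83)) + 2670 = (492*(-6) + 1652/83) + 2670 = (-2952 + 1652/83) + 2670 = -243364/83 + 2670 = -21754/83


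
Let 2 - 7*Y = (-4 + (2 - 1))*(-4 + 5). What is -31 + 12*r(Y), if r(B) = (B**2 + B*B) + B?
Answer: -499/49 ≈ -10.184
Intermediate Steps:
Y = 5/7 (Y = 2/7 - (-4 + (2 - 1))*(-4 + 5)/7 = 2/7 - (-4 + 1)/7 = 2/7 - (-3)/7 = 2/7 - 1/7*(-3) = 2/7 + 3/7 = 5/7 ≈ 0.71429)
r(B) = B + 2*B**2 (r(B) = (B**2 + B**2) + B = 2*B**2 + B = B + 2*B**2)
-31 + 12*r(Y) = -31 + 12*(5*(1 + 2*(5/7))/7) = -31 + 12*(5*(1 + 10/7)/7) = -31 + 12*((5/7)*(17/7)) = -31 + 12*(85/49) = -31 + 1020/49 = -499/49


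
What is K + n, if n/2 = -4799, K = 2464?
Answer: -7134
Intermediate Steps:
n = -9598 (n = 2*(-4799) = -9598)
K + n = 2464 - 9598 = -7134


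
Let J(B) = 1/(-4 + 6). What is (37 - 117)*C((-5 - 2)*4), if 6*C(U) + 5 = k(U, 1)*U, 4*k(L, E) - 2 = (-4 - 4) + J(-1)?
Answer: -1340/3 ≈ -446.67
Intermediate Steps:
J(B) = 1/2
k(L, E) = -11/8 (k(L, E) = 1/2 + ((-4 - 4) + 1/2)/4 = 1/2 + (-8 + 1/2)/4 = 1/2 + (1/4)*(-15/2) = 1/2 - 15/8 = -11/8)
C(U) = -5/6 - 11*U/48 (C(U) = -5/6 + (-11*U/8)/6 = -5/6 - 11*U/48)
(37 - 117)*C((-5 - 2)*4) = (37 - 117)*(-5/6 - 11*(-5 - 2)*4/48) = -80*(-5/6 - (-77)*4/48) = -80*(-5/6 - 11/48*(-28)) = -80*(-5/6 + 77/12) = -80*67/12 = -1340/3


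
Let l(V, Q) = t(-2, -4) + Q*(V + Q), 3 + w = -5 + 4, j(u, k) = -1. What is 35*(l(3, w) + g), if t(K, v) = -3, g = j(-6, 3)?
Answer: 0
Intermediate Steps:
g = -1
w = -4 (w = -3 + (-5 + 4) = -3 - 1 = -4)
l(V, Q) = -3 + Q*(Q + V) (l(V, Q) = -3 + Q*(V + Q) = -3 + Q*(Q + V))
35*(l(3, w) + g) = 35*((-3 + (-4)² - 4*3) - 1) = 35*((-3 + 16 - 12) - 1) = 35*(1 - 1) = 35*0 = 0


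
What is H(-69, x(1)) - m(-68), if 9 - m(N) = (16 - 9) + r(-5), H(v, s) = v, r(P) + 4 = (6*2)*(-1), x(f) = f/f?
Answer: -87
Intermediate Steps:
x(f) = 1
r(P) = -16 (r(P) = -4 + (6*2)*(-1) = -4 + 12*(-1) = -4 - 12 = -16)
m(N) = 18 (m(N) = 9 - ((16 - 9) - 16) = 9 - (7 - 16) = 9 - 1*(-9) = 9 + 9 = 18)
H(-69, x(1)) - m(-68) = -69 - 1*18 = -69 - 18 = -87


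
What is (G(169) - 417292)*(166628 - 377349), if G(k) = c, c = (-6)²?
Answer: 87924601576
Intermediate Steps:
c = 36
G(k) = 36
(G(169) - 417292)*(166628 - 377349) = (36 - 417292)*(166628 - 377349) = -417256*(-210721) = 87924601576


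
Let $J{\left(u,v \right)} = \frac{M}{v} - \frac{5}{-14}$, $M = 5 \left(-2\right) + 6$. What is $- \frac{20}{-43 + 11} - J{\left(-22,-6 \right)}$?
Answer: $- \frac{67}{168} \approx -0.39881$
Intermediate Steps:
$M = -4$ ($M = -10 + 6 = -4$)
$J{\left(u,v \right)} = \frac{5}{14} - \frac{4}{v}$ ($J{\left(u,v \right)} = - \frac{4}{v} - \frac{5}{-14} = - \frac{4}{v} - - \frac{5}{14} = - \frac{4}{v} + \frac{5}{14} = \frac{5}{14} - \frac{4}{v}$)
$- \frac{20}{-43 + 11} - J{\left(-22,-6 \right)} = - \frac{20}{-43 + 11} - \left(\frac{5}{14} - \frac{4}{-6}\right) = - \frac{20}{-32} - \left(\frac{5}{14} - - \frac{2}{3}\right) = \left(-20\right) \left(- \frac{1}{32}\right) - \left(\frac{5}{14} + \frac{2}{3}\right) = \frac{5}{8} - \frac{43}{42} = - \frac{67}{168}$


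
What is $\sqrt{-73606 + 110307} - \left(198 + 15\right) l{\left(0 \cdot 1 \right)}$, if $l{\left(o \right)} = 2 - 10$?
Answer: $1704 + 7 \sqrt{749} \approx 1895.6$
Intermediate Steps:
$l{\left(o \right)} = -8$ ($l{\left(o \right)} = 2 - 10 = -8$)
$\sqrt{-73606 + 110307} - \left(198 + 15\right) l{\left(0 \cdot 1 \right)} = \sqrt{-73606 + 110307} - \left(198 + 15\right) \left(-8\right) = \sqrt{36701} - 213 \left(-8\right) = 7 \sqrt{749} - -1704 = 7 \sqrt{749} + 1704 = 1704 + 7 \sqrt{749}$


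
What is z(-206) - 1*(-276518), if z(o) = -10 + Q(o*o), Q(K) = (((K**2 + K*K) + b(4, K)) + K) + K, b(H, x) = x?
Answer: 3602032008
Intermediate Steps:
Q(K) = 2*K**2 + 3*K (Q(K) = (((K**2 + K*K) + K) + K) + K = (((K**2 + K**2) + K) + K) + K = ((2*K**2 + K) + K) + K = ((K + 2*K**2) + K) + K = (2*K + 2*K**2) + K = 2*K**2 + 3*K)
z(o) = -10 + o**2*(3 + 2*o**2) (z(o) = -10 + (o*o)*(3 + 2*(o*o)) = -10 + o**2*(3 + 2*o**2))
z(-206) - 1*(-276518) = (-10 + 2*(-206)**4 + 3*(-206)**2) - 1*(-276518) = (-10 + 2*1800814096 + 3*42436) + 276518 = (-10 + 3601628192 + 127308) + 276518 = 3601755490 + 276518 = 3602032008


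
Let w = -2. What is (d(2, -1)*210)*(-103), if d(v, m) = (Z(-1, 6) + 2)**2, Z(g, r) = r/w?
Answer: -21630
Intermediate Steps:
Z(g, r) = -r/2 (Z(g, r) = r/(-2) = r*(-1/2) = -r/2)
d(v, m) = 1 (d(v, m) = (-1/2*6 + 2)**2 = (-3 + 2)**2 = (-1)**2 = 1)
(d(2, -1)*210)*(-103) = (1*210)*(-103) = 210*(-103) = -21630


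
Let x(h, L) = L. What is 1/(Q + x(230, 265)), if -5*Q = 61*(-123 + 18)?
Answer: 1/1546 ≈ 0.00064683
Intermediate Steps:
Q = 1281 (Q = -61*(-123 + 18)/5 = -61*(-105)/5 = -1/5*(-6405) = 1281)
1/(Q + x(230, 265)) = 1/(1281 + 265) = 1/1546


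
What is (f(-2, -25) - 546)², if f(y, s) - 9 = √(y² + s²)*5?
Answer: 304094 - 5370*√629 ≈ 1.6942e+5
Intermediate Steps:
f(y, s) = 9 + 5*√(s² + y²) (f(y, s) = 9 + √(y² + s²)*5 = 9 + √(s² + y²)*5 = 9 + 5*√(s² + y²))
(f(-2, -25) - 546)² = ((9 + 5*√((-25)² + (-2)²)) - 546)² = ((9 + 5*√(625 + 4)) - 546)² = ((9 + 5*√629) - 546)² = (-537 + 5*√629)²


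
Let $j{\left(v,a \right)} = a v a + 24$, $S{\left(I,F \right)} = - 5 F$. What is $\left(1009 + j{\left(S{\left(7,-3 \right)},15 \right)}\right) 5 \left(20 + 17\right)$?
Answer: $815480$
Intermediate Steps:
$j{\left(v,a \right)} = 24 + v a^{2}$ ($j{\left(v,a \right)} = v a^{2} + 24 = 24 + v a^{2}$)
$\left(1009 + j{\left(S{\left(7,-3 \right)},15 \right)}\right) 5 \left(20 + 17\right) = \left(1009 + \left(24 + \left(-5\right) \left(-3\right) 15^{2}\right)\right) 5 \left(20 + 17\right) = \left(1009 + \left(24 + 15 \cdot 225\right)\right) 5 \cdot 37 = \left(1009 + \left(24 + 3375\right)\right) 185 = \left(1009 + 3399\right) 185 = 4408 \cdot 185 = 815480$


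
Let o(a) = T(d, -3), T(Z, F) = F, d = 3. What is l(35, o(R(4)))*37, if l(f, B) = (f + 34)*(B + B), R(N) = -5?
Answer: -15318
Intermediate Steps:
o(a) = -3
l(f, B) = 2*B*(34 + f) (l(f, B) = (34 + f)*(2*B) = 2*B*(34 + f))
l(35, o(R(4)))*37 = (2*(-3)*(34 + 35))*37 = (2*(-3)*69)*37 = -414*37 = -15318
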